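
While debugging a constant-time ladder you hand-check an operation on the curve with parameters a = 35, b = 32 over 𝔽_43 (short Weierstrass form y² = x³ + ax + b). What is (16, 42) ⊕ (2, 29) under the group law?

(16, 42) + (2, 29). λ = (29 - 42)/(2 - 16) ≡ 30/29 mod 43. 29⁻¹ ≡ 3 (mod 43) since 29·3 = 87 ≡ 1, so λ ≡ 4.
  x = λ² - 16 - 2 = 16 - 18 ≡ 41; y = λ·(16 - 41) - 42 ≡ 30. → (41, 30)

(41, 30)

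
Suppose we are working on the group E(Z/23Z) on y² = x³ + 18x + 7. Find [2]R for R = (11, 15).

(19, 3)

tangent at (11, 15): λ = (3·11² + 18)/(2·15) ≡ 13/7. 7⁻¹ ≡ 10 (mod 23), so λ ≡ 13·10 ≡ 15.
  x = λ² - 11 - 11 = 225 - 22 ≡ 19; y = λ·(11 - 19) - 15 ≡ 3. → (19, 3)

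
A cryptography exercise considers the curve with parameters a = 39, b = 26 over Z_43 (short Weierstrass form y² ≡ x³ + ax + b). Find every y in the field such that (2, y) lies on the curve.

x³ + 39x + 26 = 112 ≡ 26 (mod 43).
26 is a non-residue mod 43; no y exists.

none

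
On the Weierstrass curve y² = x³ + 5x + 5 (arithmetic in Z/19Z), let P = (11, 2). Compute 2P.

(6, 2)

tangent at (11, 2): λ = (3·11² + 5)/(2·2) ≡ 7/4. 4⁻¹ ≡ 5 (mod 19) since 4·5 = 20 ≡ 1, so λ ≡ 7·5 ≡ 16.
  x = λ² - 11 - 11 = 256 - 22 ≡ 6; y = λ·(11 - 6) - 2 ≡ 2. → (6, 2)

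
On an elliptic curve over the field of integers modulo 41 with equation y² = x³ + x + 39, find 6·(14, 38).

Write G = (14, 38).
Repeated addition: build up to 6G.
2G: tangent at (14, 38): λ = (3·14² + 1)/(2·38) ≡ 15/35. 35⁻¹ ≡ 34 (mod 41), so λ ≡ 15·34 ≡ 18.
  x = λ² - 14 - 14 = 324 - 28 ≡ 9; y = λ·(14 - 9) - 38 ≡ 11. → (9, 11)
3G: (9, 11) + (14, 38). λ = (38 - 11)/(14 - 9) ≡ 27/5 mod 41. 5⁻¹ ≡ 33 (mod 41), so λ ≡ 30.
  x = λ² - 9 - 14 = 900 - 23 ≡ 16; y = λ·(9 - 16) - 11 ≡ 25. → (16, 25)
4G: (16, 25) + (14, 38). λ = (38 - 25)/(14 - 16) ≡ 13/39 mod 41. 39⁻¹ ≡ 20 (mod 41), so λ ≡ 14.
  x = λ² - 16 - 14 = 196 - 30 ≡ 2; y = λ·(16 - 2) - 25 ≡ 7. → (2, 7)
5G: (2, 7) + (14, 38). λ = (38 - 7)/(14 - 2) ≡ 31/12 mod 41. 12⁻¹ ≡ 24 (mod 41), so λ ≡ 6.
  x = λ² - 2 - 14 = 36 - 16 ≡ 20; y = λ·(2 - 20) - 7 ≡ 8. → (20, 8)
6G: (20, 8) + (14, 38). λ = (38 - 8)/(14 - 20) ≡ 30/35 mod 41. 35⁻¹ ≡ 34 (mod 41) since 35·34 = 1190 ≡ 1, so λ ≡ 36.
  x = λ² - 20 - 14 = 1296 - 34 ≡ 32; y = λ·(20 - 32) - 8 ≡ 11. → (32, 11)

(32, 11)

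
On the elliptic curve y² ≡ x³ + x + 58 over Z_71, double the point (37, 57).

tangent at (37, 57): λ = (3·37² + 1)/(2·57) ≡ 61/43. 43⁻¹ ≡ 38 (mod 71), so λ ≡ 61·38 ≡ 46.
  x = λ² - 37 - 37 = 2116 - 74 ≡ 54; y = λ·(37 - 54) - 57 ≡ 13. → (54, 13)

(54, 13)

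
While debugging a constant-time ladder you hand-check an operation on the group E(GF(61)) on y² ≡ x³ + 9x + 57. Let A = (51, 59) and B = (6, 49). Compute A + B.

(51, 59) + (6, 49). λ = (49 - 59)/(6 - 51) ≡ 51/16 mod 61. 16⁻¹ ≡ 42 (mod 61), so λ ≡ 7.
  x = λ² - 51 - 6 = 49 - 57 ≡ 53; y = λ·(51 - 53) - 59 ≡ 49. → (53, 49)

(53, 49)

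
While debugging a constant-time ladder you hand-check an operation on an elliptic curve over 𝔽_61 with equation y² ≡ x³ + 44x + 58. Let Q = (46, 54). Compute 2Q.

(43, 49)

tangent at (46, 54): λ = (3·46² + 44)/(2·54) ≡ 48/47. 47⁻¹ ≡ 13 (mod 61), so λ ≡ 48·13 ≡ 14.
  x = λ² - 46 - 46 = 196 - 92 ≡ 43; y = λ·(46 - 43) - 54 ≡ 49. → (43, 49)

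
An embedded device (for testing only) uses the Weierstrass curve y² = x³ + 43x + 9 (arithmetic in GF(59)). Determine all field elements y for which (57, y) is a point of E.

none

x³ + 43x + 9 = 187653 ≡ 33 (mod 59).
33 is a non-residue mod 59; no y exists.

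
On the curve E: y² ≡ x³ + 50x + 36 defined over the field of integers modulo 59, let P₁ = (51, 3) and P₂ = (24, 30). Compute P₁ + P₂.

(51, 3) + (24, 30). λ = (30 - 3)/(24 - 51) ≡ 27/32 mod 59. 32⁻¹ ≡ 24 (mod 59) since 32·24 = 768 ≡ 1, so λ ≡ 58.
  x = λ² - 51 - 24 = 3364 - 75 ≡ 44; y = λ·(51 - 44) - 3 ≡ 49. → (44, 49)

(44, 49)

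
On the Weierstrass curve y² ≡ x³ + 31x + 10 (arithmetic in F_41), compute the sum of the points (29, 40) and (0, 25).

(29, 40) + (0, 25). λ = (25 - 40)/(0 - 29) ≡ 26/12 mod 41. 12⁻¹ ≡ 24 (mod 41), so λ ≡ 9.
  x = λ² - 29 - 0 = 81 - 29 ≡ 11; y = λ·(29 - 11) - 40 ≡ 40. → (11, 40)

(11, 40)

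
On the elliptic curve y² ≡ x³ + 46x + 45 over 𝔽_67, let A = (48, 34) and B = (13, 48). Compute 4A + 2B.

(21, 50)

First 4A:
Double-and-add on 4 = (100)₂. Start with A = (48, 34) for the leading 1-bit.
double: tangent at (48, 34): λ = (3·48² + 46)/(2·34) ≡ 57/1. 1⁻¹ ≡ 1 (mod 67) since 1·1 = 1 ≡ 1, so λ ≡ 57·1 ≡ 57.
  x = λ² - 48 - 48 = 3249 - 96 ≡ 4; y = λ·(48 - 4) - 34 ≡ 62. → (4, 62)
double: tangent at (4, 62): λ = (3·4² + 46)/(2·62) ≡ 27/57. 57⁻¹ ≡ 20 (mod 67), so λ ≡ 27·20 ≡ 4.
  x = λ² - 4 - 4 = 16 - 8 ≡ 8; y = λ·(4 - 8) - 62 ≡ 56. → (8, 56)
4A = (8, 56).
Next 2B:
Repeated addition: build up to 2B.
2B: tangent at (13, 48): λ = (3·13² + 46)/(2·48) ≡ 17/29. 29⁻¹ ≡ 37 (mod 67) since 29·37 = 1073 ≡ 1, so λ ≡ 17·37 ≡ 26.
  x = λ² - 13 - 13 = 676 - 26 ≡ 47; y = λ·(13 - 47) - 48 ≡ 6. → (47, 6)
2B = (47, 6).
Finally 4A + 2B:
(8, 56) + (47, 6). λ = (6 - 56)/(47 - 8) ≡ 17/39 mod 67. 39⁻¹ ≡ 55 (mod 67) since 39·55 = 2145 ≡ 1, so λ ≡ 64.
  x = λ² - 8 - 47 = 4096 - 55 ≡ 21; y = λ·(8 - 21) - 56 ≡ 50. → (21, 50)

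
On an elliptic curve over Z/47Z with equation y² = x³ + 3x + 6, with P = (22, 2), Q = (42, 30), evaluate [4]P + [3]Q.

(3, 29)

First 4P:
Double-and-add on 4 = (100)₂. Start with P = (22, 2) for the leading 1-bit.
double: tangent at (22, 2): λ = (3·22² + 3)/(2·2) ≡ 45/4. 4⁻¹ ≡ 12 (mod 47), so λ ≡ 45·12 ≡ 23.
  x = λ² - 22 - 22 = 529 - 44 ≡ 15; y = λ·(22 - 15) - 2 ≡ 18. → (15, 18)
double: tangent at (15, 18): λ = (3·15² + 3)/(2·18) ≡ 20/36. 36⁻¹ ≡ 17 (mod 47) since 36·17 = 612 ≡ 1, so λ ≡ 20·17 ≡ 11.
  x = λ² - 15 - 15 = 121 - 30 ≡ 44; y = λ·(15 - 44) - 18 ≡ 39. → (44, 39)
4P = (44, 39).
Next 3Q:
Repeated addition: build up to 3Q.
2Q: tangent at (42, 30): λ = (3·42² + 3)/(2·30) ≡ 31/13. 13⁻¹ ≡ 29 (mod 47) since 13·29 = 377 ≡ 1, so λ ≡ 31·29 ≡ 6.
  x = λ² - 42 - 42 = 36 - 84 ≡ 46; y = λ·(42 - 46) - 30 ≡ 40. → (46, 40)
3Q: (46, 40) + (42, 30). λ = (30 - 40)/(42 - 46) ≡ 37/43 mod 47. 43⁻¹ ≡ 35 (mod 47), so λ ≡ 26.
  x = λ² - 46 - 42 = 676 - 88 ≡ 24; y = λ·(46 - 24) - 40 ≡ 15. → (24, 15)
3Q = (24, 15).
Finally 4P + 3Q:
(44, 39) + (24, 15). λ = (15 - 39)/(24 - 44) ≡ 23/27 mod 47. 27⁻¹ ≡ 7 (mod 47) since 27·7 = 189 ≡ 1, so λ ≡ 20.
  x = λ² - 44 - 24 = 400 - 68 ≡ 3; y = λ·(44 - 3) - 39 ≡ 29. → (3, 29)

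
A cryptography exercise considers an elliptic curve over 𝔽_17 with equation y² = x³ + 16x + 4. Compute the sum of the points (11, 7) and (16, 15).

(15, 7)

(11, 7) + (16, 15). λ = (15 - 7)/(16 - 11) ≡ 8/5 mod 17. 5⁻¹ ≡ 7 (mod 17) since 5·7 = 35 ≡ 1, so λ ≡ 5.
  x = λ² - 11 - 16 = 25 - 27 ≡ 15; y = λ·(11 - 15) - 7 ≡ 7. → (15, 7)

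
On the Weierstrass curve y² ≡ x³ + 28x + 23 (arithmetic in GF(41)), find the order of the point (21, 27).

2P: tangent at (21, 27): λ = (3·21² + 28)/(2·27) ≡ 39/13. 13⁻¹ ≡ 19 (mod 41), so λ ≡ 39·19 ≡ 3.
  x = λ² - 21 - 21 = 9 - 42 ≡ 8; y = λ·(21 - 8) - 27 ≡ 12. → (8, 12)
3P: (8, 12) + (21, 27). λ = (27 - 12)/(21 - 8) ≡ 15/13 mod 41. 13⁻¹ ≡ 19 (mod 41) since 13·19 = 247 ≡ 1, so λ ≡ 39.
  x = λ² - 8 - 21 = 1521 - 29 ≡ 16; y = λ·(8 - 16) - 12 ≡ 4. → (16, 4)
4P: (16, 4) + (21, 27). λ = (27 - 4)/(21 - 16) ≡ 23/5 mod 41. 5⁻¹ ≡ 33 (mod 41), so λ ≡ 21.
  x = λ² - 16 - 21 = 441 - 37 ≡ 35; y = λ·(16 - 35) - 4 ≡ 7. → (35, 7)
5P: (35, 7) + (21, 27). λ = (27 - 7)/(21 - 35) ≡ 20/27 mod 41. 27⁻¹ ≡ 38 (mod 41), so λ ≡ 22.
  x = λ² - 35 - 21 = 484 - 56 ≡ 18; y = λ·(35 - 18) - 7 ≡ 39. → (18, 39)
6P: (18, 39) + (21, 27). λ = (27 - 39)/(21 - 18) ≡ 29/3 mod 41. 3⁻¹ ≡ 14 (mod 41), so λ ≡ 37.
  x = λ² - 18 - 21 = 1369 - 39 ≡ 18; y = λ·(18 - 18) - 39 ≡ 2. → (18, 2)
7P: (18, 2) + (21, 27). λ = (27 - 2)/(21 - 18) ≡ 25/3 mod 41. 3⁻¹ ≡ 14 (mod 41), so λ ≡ 22.
  x = λ² - 18 - 21 = 484 - 39 ≡ 35; y = λ·(18 - 35) - 2 ≡ 34. → (35, 34)
8P: (35, 34) + (21, 27). λ = (27 - 34)/(21 - 35) ≡ 34/27 mod 41. 27⁻¹ ≡ 38 (mod 41), so λ ≡ 21.
  x = λ² - 35 - 21 = 441 - 56 ≡ 16; y = λ·(35 - 16) - 34 ≡ 37. → (16, 37)
9P: (16, 37) + (21, 27). λ = (27 - 37)/(21 - 16) ≡ 31/5 mod 41. 5⁻¹ ≡ 33 (mod 41), so λ ≡ 39.
  x = λ² - 16 - 21 = 1521 - 37 ≡ 8; y = λ·(16 - 8) - 37 ≡ 29. → (8, 29)
10P: (8, 29) + (21, 27). λ = (27 - 29)/(21 - 8) ≡ 39/13 mod 41. 13⁻¹ ≡ 19 (mod 41), so λ ≡ 3.
  x = λ² - 8 - 21 = 9 - 29 ≡ 21; y = λ·(8 - 21) - 29 ≡ 14. → (21, 14)
11P: (21, 14) + (21, 27): same x and y₁ ≡ -y₂, so the sum is the point at infinity.
11P = the point at infinity, so the order is 11.

11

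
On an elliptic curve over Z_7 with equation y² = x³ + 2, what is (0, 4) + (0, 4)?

tangent at (0, 4): λ = (3·0² + 0)/(2·4) ≡ 0/1. 1⁻¹ ≡ 1 (mod 7), so λ ≡ 0·1 ≡ 0.
  x = λ² - 0 - 0 = 0 - 0 ≡ 0; y = λ·(0 - 0) - 4 ≡ 3. → (0, 3)

(0, 3)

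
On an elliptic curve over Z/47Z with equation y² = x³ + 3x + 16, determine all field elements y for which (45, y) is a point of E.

7, 40

x³ + 3x + 16 = 91276 ≡ 2 (mod 47).
Square roots of 2 mod 47: 7 and 40 (since 7² = 49 ≡ 2).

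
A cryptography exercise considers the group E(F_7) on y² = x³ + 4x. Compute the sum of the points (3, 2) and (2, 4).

(6, 4)

(3, 2) + (2, 4). λ = (4 - 2)/(2 - 3) ≡ 2/6 mod 7. 6⁻¹ ≡ 6 (mod 7) since 6·6 = 36 ≡ 1, so λ ≡ 5.
  x = λ² - 3 - 2 = 25 - 5 ≡ 6; y = λ·(3 - 6) - 2 ≡ 4. → (6, 4)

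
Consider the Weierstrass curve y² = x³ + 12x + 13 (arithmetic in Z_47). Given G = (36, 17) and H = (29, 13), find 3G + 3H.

First 3G:
Repeated addition: build up to 3G.
2G: tangent at (36, 17): λ = (3·36² + 12)/(2·17) ≡ 46/34. 34⁻¹ ≡ 18 (mod 47) since 34·18 = 612 ≡ 1, so λ ≡ 46·18 ≡ 29.
  x = λ² - 36 - 36 = 841 - 72 ≡ 17; y = λ·(36 - 17) - 17 ≡ 17. → (17, 17)
3G: (17, 17) + (36, 17). λ = (17 - 17)/(36 - 17) ≡ 0/19 mod 47. 19⁻¹ ≡ 5 (mod 47) since 19·5 = 95 ≡ 1, so λ ≡ 0.
  x = λ² - 17 - 36 = 0 - 53 ≡ 41; y = λ·(17 - 41) - 17 ≡ 30. → (41, 30)
3G = (41, 30).
Next 3H:
Repeated addition: build up to 3H.
2H: tangent at (29, 13): λ = (3·29² + 12)/(2·13) ≡ 44/26. 26⁻¹ ≡ 38 (mod 47), so λ ≡ 44·38 ≡ 27.
  x = λ² - 29 - 29 = 729 - 58 ≡ 13; y = λ·(29 - 13) - 13 ≡ 43. → (13, 43)
3H: (13, 43) + (29, 13). λ = (13 - 43)/(29 - 13) ≡ 17/16 mod 47. 16⁻¹ ≡ 3 (mod 47), so λ ≡ 4.
  x = λ² - 13 - 29 = 16 - 42 ≡ 21; y = λ·(13 - 21) - 43 ≡ 19. → (21, 19)
3H = (21, 19).
Finally 3G + 3H:
(41, 30) + (21, 19). λ = (19 - 30)/(21 - 41) ≡ 36/27 mod 47. 27⁻¹ ≡ 7 (mod 47), so λ ≡ 17.
  x = λ² - 41 - 21 = 289 - 62 ≡ 39; y = λ·(41 - 39) - 30 ≡ 4. → (39, 4)

(39, 4)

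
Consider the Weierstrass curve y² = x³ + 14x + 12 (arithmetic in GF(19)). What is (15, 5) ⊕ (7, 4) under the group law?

(8, 3)

(15, 5) + (7, 4). λ = (4 - 5)/(7 - 15) ≡ 18/11 mod 19. 11⁻¹ ≡ 7 (mod 19), so λ ≡ 12.
  x = λ² - 15 - 7 = 144 - 22 ≡ 8; y = λ·(15 - 8) - 5 ≡ 3. → (8, 3)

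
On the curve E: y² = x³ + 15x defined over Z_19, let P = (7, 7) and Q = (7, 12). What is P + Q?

The two points share x = 7 and their y-coordinates satisfy 7 + 12 ≡ 0 (mod 19), so they are inverses. Their sum is the point at infinity.

O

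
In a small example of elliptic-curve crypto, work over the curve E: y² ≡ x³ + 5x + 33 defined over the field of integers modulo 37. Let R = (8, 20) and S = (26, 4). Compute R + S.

(8, 20) + (26, 4). λ = (4 - 20)/(26 - 8) ≡ 21/18 mod 37. 18⁻¹ ≡ 35 (mod 37), so λ ≡ 32.
  x = λ² - 8 - 26 = 1024 - 34 ≡ 28; y = λ·(8 - 28) - 20 ≡ 6. → (28, 6)

(28, 6)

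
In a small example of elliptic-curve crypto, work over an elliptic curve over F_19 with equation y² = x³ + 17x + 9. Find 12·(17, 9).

(8, 7)

Write G = (17, 9).
Repeated addition: build up to 12G.
2G: tangent at (17, 9): λ = (3·17² + 17)/(2·9) ≡ 10/18. 18⁻¹ ≡ 18 (mod 19), so λ ≡ 10·18 ≡ 9.
  x = λ² - 17 - 17 = 81 - 34 ≡ 9; y = λ·(17 - 9) - 9 ≡ 6. → (9, 6)
3G: (9, 6) + (17, 9). λ = (9 - 6)/(17 - 9) ≡ 3/8 mod 19. 8⁻¹ ≡ 12 (mod 19) since 8·12 = 96 ≡ 1, so λ ≡ 17.
  x = λ² - 9 - 17 = 289 - 26 ≡ 16; y = λ·(9 - 16) - 6 ≡ 8. → (16, 8)
4G: (16, 8) + (17, 9). λ = (9 - 8)/(17 - 16) ≡ 1/1 mod 19. 1⁻¹ ≡ 1 (mod 19) since 1·1 = 1 ≡ 1, so λ ≡ 1.
  x = λ² - 16 - 17 = 1 - 33 ≡ 6; y = λ·(16 - 6) - 8 ≡ 2. → (6, 2)
5G: (6, 2) + (17, 9). λ = (9 - 2)/(17 - 6) ≡ 7/11 mod 19. 11⁻¹ ≡ 7 (mod 19) since 11·7 = 77 ≡ 1, so λ ≡ 11.
  x = λ² - 6 - 17 = 121 - 23 ≡ 3; y = λ·(6 - 3) - 2 ≡ 12. → (3, 12)
6G: (3, 12) + (17, 9). λ = (9 - 12)/(17 - 3) ≡ 16/14 mod 19. 14⁻¹ ≡ 15 (mod 19) since 14·15 = 210 ≡ 1, so λ ≡ 12.
  x = λ² - 3 - 17 = 144 - 20 ≡ 10; y = λ·(3 - 10) - 12 ≡ 18. → (10, 18)
7G: (10, 18) + (17, 9). λ = (9 - 18)/(17 - 10) ≡ 10/7 mod 19. 7⁻¹ ≡ 11 (mod 19) since 7·11 = 77 ≡ 1, so λ ≡ 15.
  x = λ² - 10 - 17 = 225 - 27 ≡ 8; y = λ·(10 - 8) - 18 ≡ 12. → (8, 12)
8G: (8, 12) + (17, 9). λ = (9 - 12)/(17 - 8) ≡ 16/9 mod 19. 9⁻¹ ≡ 17 (mod 19) since 9·17 = 153 ≡ 1, so λ ≡ 6.
  x = λ² - 8 - 17 = 36 - 25 ≡ 11; y = λ·(8 - 11) - 12 ≡ 8. → (11, 8)
9G: (11, 8) + (17, 9). λ = (9 - 8)/(17 - 11) ≡ 1/6 mod 19. 6⁻¹ ≡ 16 (mod 19), so λ ≡ 16.
  x = λ² - 11 - 17 = 256 - 28 ≡ 0; y = λ·(11 - 0) - 8 ≡ 16. → (0, 16)
10G: (0, 16) + (17, 9). λ = (9 - 16)/(17 - 0) ≡ 12/17 mod 19. 17⁻¹ ≡ 9 (mod 19), so λ ≡ 13.
  x = λ² - 0 - 17 = 169 - 17 ≡ 0; y = λ·(0 - 0) - 16 ≡ 3. → (0, 3)
11G: (0, 3) + (17, 9). λ = (9 - 3)/(17 - 0) ≡ 6/17 mod 19. 17⁻¹ ≡ 9 (mod 19), so λ ≡ 16.
  x = λ² - 0 - 17 = 256 - 17 ≡ 11; y = λ·(0 - 11) - 3 ≡ 11. → (11, 11)
12G: (11, 11) + (17, 9). λ = (9 - 11)/(17 - 11) ≡ 17/6 mod 19. 6⁻¹ ≡ 16 (mod 19) since 6·16 = 96 ≡ 1, so λ ≡ 6.
  x = λ² - 11 - 17 = 36 - 28 ≡ 8; y = λ·(11 - 8) - 11 ≡ 7. → (8, 7)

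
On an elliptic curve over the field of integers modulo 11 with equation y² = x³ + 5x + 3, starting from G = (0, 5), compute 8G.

Repeated addition: build up to 8G.
2G: tangent at (0, 5): λ = (3·0² + 5)/(2·5) ≡ 5/10. 10⁻¹ ≡ 10 (mod 11), so λ ≡ 5·10 ≡ 6.
  x = λ² - 0 - 0 = 36 - 0 ≡ 3; y = λ·(0 - 3) - 5 ≡ 10. → (3, 10)
3G: (3, 10) + (0, 5). λ = (5 - 10)/(0 - 3) ≡ 6/8 mod 11. 8⁻¹ ≡ 7 (mod 11), so λ ≡ 9.
  x = λ² - 3 - 0 = 81 - 3 ≡ 1; y = λ·(3 - 1) - 10 ≡ 8. → (1, 8)
4G: (1, 8) + (0, 5). λ = (5 - 8)/(0 - 1) ≡ 8/10 mod 11. 10⁻¹ ≡ 10 (mod 11), so λ ≡ 3.
  x = λ² - 1 - 0 = 9 - 1 ≡ 8; y = λ·(1 - 8) - 8 ≡ 4. → (8, 4)
5G: (8, 4) + (0, 5). λ = (5 - 4)/(0 - 8) ≡ 1/3 mod 11. 3⁻¹ ≡ 4 (mod 11) since 3·4 = 12 ≡ 1, so λ ≡ 4.
  x = λ² - 8 - 0 = 16 - 8 ≡ 8; y = λ·(8 - 8) - 4 ≡ 7. → (8, 7)
6G: (8, 7) + (0, 5). λ = (5 - 7)/(0 - 8) ≡ 9/3 mod 11. 3⁻¹ ≡ 4 (mod 11), so λ ≡ 3.
  x = λ² - 8 - 0 = 9 - 8 ≡ 1; y = λ·(8 - 1) - 7 ≡ 3. → (1, 3)
7G: (1, 3) + (0, 5). λ = (5 - 3)/(0 - 1) ≡ 2/10 mod 11. 10⁻¹ ≡ 10 (mod 11) since 10·10 = 100 ≡ 1, so λ ≡ 9.
  x = λ² - 1 - 0 = 81 - 1 ≡ 3; y = λ·(1 - 3) - 3 ≡ 1. → (3, 1)
8G: (3, 1) + (0, 5). λ = (5 - 1)/(0 - 3) ≡ 4/8 mod 11. 8⁻¹ ≡ 7 (mod 11) since 8·7 = 56 ≡ 1, so λ ≡ 6.
  x = λ² - 3 - 0 = 36 - 3 ≡ 0; y = λ·(3 - 0) - 1 ≡ 6. → (0, 6)

(0, 6)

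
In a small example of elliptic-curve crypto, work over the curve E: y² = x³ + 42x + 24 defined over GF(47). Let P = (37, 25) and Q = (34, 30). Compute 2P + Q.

First 2P:
Repeated addition: build up to 2P.
2P: tangent at (37, 25): λ = (3·37² + 42)/(2·25) ≡ 13/3. 3⁻¹ ≡ 16 (mod 47), so λ ≡ 13·16 ≡ 20.
  x = λ² - 37 - 37 = 400 - 74 ≡ 44; y = λ·(37 - 44) - 25 ≡ 23. → (44, 23)
2P = (44, 23).
Finally 2P + Q:
(44, 23) + (34, 30). λ = (30 - 23)/(34 - 44) ≡ 7/37 mod 47. 37⁻¹ ≡ 14 (mod 47) since 37·14 = 518 ≡ 1, so λ ≡ 4.
  x = λ² - 44 - 34 = 16 - 78 ≡ 32; y = λ·(44 - 32) - 23 ≡ 25. → (32, 25)

(32, 25)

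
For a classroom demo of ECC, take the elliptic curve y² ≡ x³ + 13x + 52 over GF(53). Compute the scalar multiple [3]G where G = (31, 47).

Repeated addition: build up to 3G.
2G: tangent at (31, 47): λ = (3·31² + 13)/(2·47) ≡ 34/41. 41⁻¹ ≡ 22 (mod 53) since 41·22 = 902 ≡ 1, so λ ≡ 34·22 ≡ 6.
  x = λ² - 31 - 31 = 36 - 62 ≡ 27; y = λ·(31 - 27) - 47 ≡ 30. → (27, 30)
3G: (27, 30) + (31, 47). λ = (47 - 30)/(31 - 27) ≡ 17/4 mod 53. 4⁻¹ ≡ 40 (mod 53), so λ ≡ 44.
  x = λ² - 27 - 31 = 1936 - 58 ≡ 23; y = λ·(27 - 23) - 30 ≡ 40. → (23, 40)

(23, 40)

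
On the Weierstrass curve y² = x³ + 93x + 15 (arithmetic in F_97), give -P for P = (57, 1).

(57, 96)

-(57, 1) = (57, -1 mod 97) = (57, 96).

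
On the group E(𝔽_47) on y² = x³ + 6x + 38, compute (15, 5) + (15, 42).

The two points share x = 15 and their y-coordinates satisfy 5 + 42 ≡ 0 (mod 47), so they are inverses. Their sum is O.

O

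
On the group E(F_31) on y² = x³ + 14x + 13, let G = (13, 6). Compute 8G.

Double-and-add on 8 = (1000)₂. Start with G = (13, 6) for the leading 1-bit.
double: tangent at (13, 6): λ = (3·13² + 14)/(2·6) ≡ 25/12. 12⁻¹ ≡ 13 (mod 31) since 12·13 = 156 ≡ 1, so λ ≡ 25·13 ≡ 15.
  x = λ² - 13 - 13 = 225 - 26 ≡ 13; y = λ·(13 - 13) - 6 ≡ 25. → (13, 25)
double: tangent at (13, 25): λ = (3·13² + 14)/(2·25) ≡ 25/19. 19⁻¹ ≡ 18 (mod 31), so λ ≡ 25·18 ≡ 16.
  x = λ² - 13 - 13 = 256 - 26 ≡ 13; y = λ·(13 - 13) - 25 ≡ 6. → (13, 6)
double: tangent at (13, 6): λ = (3·13² + 14)/(2·6) ≡ 25/12. 12⁻¹ ≡ 13 (mod 31), so λ ≡ 25·13 ≡ 15.
  x = λ² - 13 - 13 = 225 - 26 ≡ 13; y = λ·(13 - 13) - 6 ≡ 25. → (13, 25)

(13, 25)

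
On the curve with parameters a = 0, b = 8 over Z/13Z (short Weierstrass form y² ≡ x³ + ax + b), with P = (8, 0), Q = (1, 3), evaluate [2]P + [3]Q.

First 2P:
Repeated addition: build up to 2P.
2P: (8, 0) + (8, 0): same x and y₁ ≡ -y₂, so the sum is O.
2P = O.
Next 3Q:
Repeated addition: build up to 3Q.
2Q: tangent at (1, 3): λ = (3·1² + 0)/(2·3) ≡ 3/6. 6⁻¹ ≡ 11 (mod 13) since 6·11 = 66 ≡ 1, so λ ≡ 3·11 ≡ 7.
  x = λ² - 1 - 1 = 49 - 2 ≡ 8; y = λ·(1 - 8) - 3 ≡ 0. → (8, 0)
3Q: (8, 0) + (1, 3). λ = (3 - 0)/(1 - 8) ≡ 3/6 mod 13. 6⁻¹ ≡ 11 (mod 13), so λ ≡ 7.
  x = λ² - 8 - 1 = 49 - 9 ≡ 1; y = λ·(8 - 1) - 0 ≡ 10. → (1, 10)
3Q = (1, 10).
Finally 2P + 3Q:
O + (1, 10) = (1, 10) (identity).

(1, 10)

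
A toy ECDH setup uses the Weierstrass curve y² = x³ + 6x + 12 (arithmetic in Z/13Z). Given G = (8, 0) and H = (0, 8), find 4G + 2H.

First 4G:
Repeated addition: build up to 4G.
2G: (8, 0) + (8, 0): same x and y₁ ≡ -y₂, so the sum is ∞.
3G: ∞ + (8, 0) = (8, 0) (identity).
4G: (8, 0) + (8, 0): same x and y₁ ≡ -y₂, so the sum is ∞.
4G = ∞.
Next 2H:
Repeated addition: build up to 2H.
2H: tangent at (0, 8): λ = (3·0² + 6)/(2·8) ≡ 6/3. 3⁻¹ ≡ 9 (mod 13), so λ ≡ 6·9 ≡ 2.
  x = λ² - 0 - 0 = 4 - 0 ≡ 4; y = λ·(0 - 4) - 8 ≡ 10. → (4, 10)
2H = (4, 10).
Finally 4G + 2H:
∞ + (4, 10) = (4, 10) (identity).

(4, 10)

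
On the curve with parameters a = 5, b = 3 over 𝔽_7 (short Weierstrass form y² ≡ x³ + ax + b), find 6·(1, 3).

Write G = (1, 3).
Double-and-add on 6 = (110)₂. Start with G = (1, 3) for the leading 1-bit.
double: tangent at (1, 3): λ = (3·1² + 5)/(2·3) ≡ 1/6. 6⁻¹ ≡ 6 (mod 7), so λ ≡ 1·6 ≡ 6.
  x = λ² - 1 - 1 = 36 - 2 ≡ 6; y = λ·(1 - 6) - 3 ≡ 2. → (6, 2)
add G: (6, 2) + (1, 3). λ = (3 - 2)/(1 - 6) ≡ 1/2 mod 7. 2⁻¹ ≡ 4 (mod 7) since 2·4 = 8 ≡ 1, so λ ≡ 4.
  x = λ² - 6 - 1 = 16 - 7 ≡ 2; y = λ·(6 - 2) - 2 ≡ 0. → (2, 0)
double: (2, 0) + (2, 0): same x and y₁ ≡ -y₂, so the sum is ∞.

O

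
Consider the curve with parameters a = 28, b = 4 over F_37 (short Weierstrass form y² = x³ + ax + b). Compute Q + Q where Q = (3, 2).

tangent at (3, 2): λ = (3·3² + 28)/(2·2) ≡ 18/4. 4⁻¹ ≡ 28 (mod 37), so λ ≡ 18·28 ≡ 23.
  x = λ² - 3 - 3 = 529 - 6 ≡ 5; y = λ·(3 - 5) - 2 ≡ 26. → (5, 26)

(5, 26)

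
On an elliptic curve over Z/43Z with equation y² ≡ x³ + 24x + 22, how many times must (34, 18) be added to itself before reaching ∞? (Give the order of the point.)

11

2P: tangent at (34, 18): λ = (3·34² + 24)/(2·18) ≡ 9/36. 36⁻¹ ≡ 6 (mod 43), so λ ≡ 9·6 ≡ 11.
  x = λ² - 34 - 34 = 121 - 68 ≡ 10; y = λ·(34 - 10) - 18 ≡ 31. → (10, 31)
3P: (10, 31) + (34, 18). λ = (18 - 31)/(34 - 10) ≡ 30/24 mod 43. 24⁻¹ ≡ 9 (mod 43) since 24·9 = 216 ≡ 1, so λ ≡ 12.
  x = λ² - 10 - 34 = 144 - 44 ≡ 14; y = λ·(10 - 14) - 31 ≡ 7. → (14, 7)
4P: (14, 7) + (34, 18). λ = (18 - 7)/(34 - 14) ≡ 11/20 mod 43. 20⁻¹ ≡ 28 (mod 43) since 20·28 = 560 ≡ 1, so λ ≡ 7.
  x = λ² - 14 - 34 = 49 - 48 ≡ 1; y = λ·(14 - 1) - 7 ≡ 41. → (1, 41)
5P: (1, 41) + (34, 18). λ = (18 - 41)/(34 - 1) ≡ 20/33 mod 43. 33⁻¹ ≡ 30 (mod 43) since 33·30 = 990 ≡ 1, so λ ≡ 41.
  x = λ² - 1 - 34 = 1681 - 35 ≡ 12; y = λ·(1 - 12) - 41 ≡ 24. → (12, 24)
6P: (12, 24) + (34, 18). λ = (18 - 24)/(34 - 12) ≡ 37/22 mod 43. 22⁻¹ ≡ 2 (mod 43), so λ ≡ 31.
  x = λ² - 12 - 34 = 961 - 46 ≡ 12; y = λ·(12 - 12) - 24 ≡ 19. → (12, 19)
7P: (12, 19) + (34, 18). λ = (18 - 19)/(34 - 12) ≡ 42/22 mod 43. 22⁻¹ ≡ 2 (mod 43), so λ ≡ 41.
  x = λ² - 12 - 34 = 1681 - 46 ≡ 1; y = λ·(12 - 1) - 19 ≡ 2. → (1, 2)
8P: (1, 2) + (34, 18). λ = (18 - 2)/(34 - 1) ≡ 16/33 mod 43. 33⁻¹ ≡ 30 (mod 43) since 33·30 = 990 ≡ 1, so λ ≡ 7.
  x = λ² - 1 - 34 = 49 - 35 ≡ 14; y = λ·(1 - 14) - 2 ≡ 36. → (14, 36)
9P: (14, 36) + (34, 18). λ = (18 - 36)/(34 - 14) ≡ 25/20 mod 43. 20⁻¹ ≡ 28 (mod 43) since 20·28 = 560 ≡ 1, so λ ≡ 12.
  x = λ² - 14 - 34 = 144 - 48 ≡ 10; y = λ·(14 - 10) - 36 ≡ 12. → (10, 12)
10P: (10, 12) + (34, 18). λ = (18 - 12)/(34 - 10) ≡ 6/24 mod 43. 24⁻¹ ≡ 9 (mod 43), so λ ≡ 11.
  x = λ² - 10 - 34 = 121 - 44 ≡ 34; y = λ·(10 - 34) - 12 ≡ 25. → (34, 25)
11P: (34, 25) + (34, 18): same x and y₁ ≡ -y₂, so the sum is ∞.
11P = ∞, so the order is 11.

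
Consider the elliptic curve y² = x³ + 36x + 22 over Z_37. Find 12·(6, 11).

(3, 3)

Write P = (6, 11).
Repeated addition: build up to 12P.
2P: tangent at (6, 11): λ = (3·6² + 36)/(2·11) ≡ 33/22. 22⁻¹ ≡ 32 (mod 37), so λ ≡ 33·32 ≡ 20.
  x = λ² - 6 - 6 = 400 - 12 ≡ 18; y = λ·(6 - 18) - 11 ≡ 8. → (18, 8)
3P: (18, 8) + (6, 11). λ = (11 - 8)/(6 - 18) ≡ 3/25 mod 37. 25⁻¹ ≡ 3 (mod 37), so λ ≡ 9.
  x = λ² - 18 - 6 = 81 - 24 ≡ 20; y = λ·(18 - 20) - 8 ≡ 11. → (20, 11)
4P: (20, 11) + (6, 11). λ = (11 - 11)/(6 - 20) ≡ 0/23 mod 37. 23⁻¹ ≡ 29 (mod 37), so λ ≡ 0.
  x = λ² - 20 - 6 = 0 - 26 ≡ 11; y = λ·(20 - 11) - 11 ≡ 26. → (11, 26)
5P: (11, 26) + (6, 11). λ = (11 - 26)/(6 - 11) ≡ 22/32 mod 37. 32⁻¹ ≡ 22 (mod 37) since 32·22 = 704 ≡ 1, so λ ≡ 3.
  x = λ² - 11 - 6 = 9 - 17 ≡ 29; y = λ·(11 - 29) - 26 ≡ 31. → (29, 31)
6P: (29, 31) + (6, 11). λ = (11 - 31)/(6 - 29) ≡ 17/14 mod 37. 14⁻¹ ≡ 8 (mod 37) since 14·8 = 112 ≡ 1, so λ ≡ 25.
  x = λ² - 29 - 6 = 625 - 35 ≡ 35; y = λ·(29 - 35) - 31 ≡ 4. → (35, 4)
7P: (35, 4) + (6, 11). λ = (11 - 4)/(6 - 35) ≡ 7/8 mod 37. 8⁻¹ ≡ 14 (mod 37) since 8·14 = 112 ≡ 1, so λ ≡ 24.
  x = λ² - 35 - 6 = 576 - 41 ≡ 17; y = λ·(35 - 17) - 4 ≡ 21. → (17, 21)
8P: (17, 21) + (6, 11). λ = (11 - 21)/(6 - 17) ≡ 27/26 mod 37. 26⁻¹ ≡ 10 (mod 37), so λ ≡ 11.
  x = λ² - 17 - 6 = 121 - 23 ≡ 24; y = λ·(17 - 24) - 21 ≡ 13. → (24, 13)
9P: (24, 13) + (6, 11). λ = (11 - 13)/(6 - 24) ≡ 35/19 mod 37. 19⁻¹ ≡ 2 (mod 37) since 19·2 = 38 ≡ 1, so λ ≡ 33.
  x = λ² - 24 - 6 = 1089 - 30 ≡ 23; y = λ·(24 - 23) - 13 ≡ 20. → (23, 20)
10P: (23, 20) + (6, 11). λ = (11 - 20)/(6 - 23) ≡ 28/20 mod 37. 20⁻¹ ≡ 13 (mod 37), so λ ≡ 31.
  x = λ² - 23 - 6 = 961 - 29 ≡ 7; y = λ·(23 - 7) - 20 ≡ 32. → (7, 32)
11P: (7, 32) + (6, 11). λ = (11 - 32)/(6 - 7) ≡ 16/36 mod 37. 36⁻¹ ≡ 36 (mod 37) since 36·36 = 1296 ≡ 1, so λ ≡ 21.
  x = λ² - 7 - 6 = 441 - 13 ≡ 21; y = λ·(7 - 21) - 32 ≡ 7. → (21, 7)
12P: (21, 7) + (6, 11). λ = (11 - 7)/(6 - 21) ≡ 4/22 mod 37. 22⁻¹ ≡ 32 (mod 37), so λ ≡ 17.
  x = λ² - 21 - 6 = 289 - 27 ≡ 3; y = λ·(21 - 3) - 7 ≡ 3. → (3, 3)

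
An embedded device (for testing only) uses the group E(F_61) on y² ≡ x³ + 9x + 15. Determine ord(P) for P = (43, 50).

2P: tangent at (43, 50): λ = (3·43² + 9)/(2·50) ≡ 5/39. 39⁻¹ ≡ 36 (mod 61), so λ ≡ 5·36 ≡ 58.
  x = λ² - 43 - 43 = 3364 - 86 ≡ 45; y = λ·(43 - 45) - 50 ≡ 17. → (45, 17)
3P: (45, 17) + (43, 50). λ = (50 - 17)/(43 - 45) ≡ 33/59 mod 61. 59⁻¹ ≡ 30 (mod 61) since 59·30 = 1770 ≡ 1, so λ ≡ 14.
  x = λ² - 45 - 43 = 196 - 88 ≡ 47; y = λ·(45 - 47) - 17 ≡ 16. → (47, 16)
4P: (47, 16) + (43, 50). λ = (50 - 16)/(43 - 47) ≡ 34/57 mod 61. 57⁻¹ ≡ 15 (mod 61), so λ ≡ 22.
  x = λ² - 47 - 43 = 484 - 90 ≡ 28; y = λ·(47 - 28) - 16 ≡ 36. → (28, 36)
5P: (28, 36) + (43, 50). λ = (50 - 36)/(43 - 28) ≡ 14/15 mod 61. 15⁻¹ ≡ 57 (mod 61), so λ ≡ 5.
  x = λ² - 28 - 43 = 25 - 71 ≡ 15; y = λ·(28 - 15) - 36 ≡ 29. → (15, 29)
6P: (15, 29) + (43, 50). λ = (50 - 29)/(43 - 15) ≡ 21/28 mod 61. 28⁻¹ ≡ 24 (mod 61), so λ ≡ 16.
  x = λ² - 15 - 43 = 256 - 58 ≡ 15; y = λ·(15 - 15) - 29 ≡ 32. → (15, 32)
7P: (15, 32) + (43, 50). λ = (50 - 32)/(43 - 15) ≡ 18/28 mod 61. 28⁻¹ ≡ 24 (mod 61) since 28·24 = 672 ≡ 1, so λ ≡ 5.
  x = λ² - 15 - 43 = 25 - 58 ≡ 28; y = λ·(15 - 28) - 32 ≡ 25. → (28, 25)
8P: (28, 25) + (43, 50). λ = (50 - 25)/(43 - 28) ≡ 25/15 mod 61. 15⁻¹ ≡ 57 (mod 61), so λ ≡ 22.
  x = λ² - 28 - 43 = 484 - 71 ≡ 47; y = λ·(28 - 47) - 25 ≡ 45. → (47, 45)
9P: (47, 45) + (43, 50). λ = (50 - 45)/(43 - 47) ≡ 5/57 mod 61. 57⁻¹ ≡ 15 (mod 61) since 57·15 = 855 ≡ 1, so λ ≡ 14.
  x = λ² - 47 - 43 = 196 - 90 ≡ 45; y = λ·(47 - 45) - 45 ≡ 44. → (45, 44)
10P: (45, 44) + (43, 50). λ = (50 - 44)/(43 - 45) ≡ 6/59 mod 61. 59⁻¹ ≡ 30 (mod 61), so λ ≡ 58.
  x = λ² - 45 - 43 = 3364 - 88 ≡ 43; y = λ·(45 - 43) - 44 ≡ 11. → (43, 11)
11P: (43, 11) + (43, 50): same x and y₁ ≡ -y₂, so the sum is the point at infinity.
11P = the point at infinity, so the order is 11.

11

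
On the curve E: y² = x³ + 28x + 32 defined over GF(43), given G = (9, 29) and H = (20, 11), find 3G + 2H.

First 3G:
Repeated addition: build up to 3G.
2G: tangent at (9, 29): λ = (3·9² + 28)/(2·29) ≡ 13/15. 15⁻¹ ≡ 23 (mod 43), so λ ≡ 13·23 ≡ 41.
  x = λ² - 9 - 9 = 1681 - 18 ≡ 29; y = λ·(9 - 29) - 29 ≡ 11. → (29, 11)
3G: (29, 11) + (9, 29). λ = (29 - 11)/(9 - 29) ≡ 18/23 mod 43. 23⁻¹ ≡ 15 (mod 43) since 23·15 = 345 ≡ 1, so λ ≡ 12.
  x = λ² - 29 - 9 = 144 - 38 ≡ 20; y = λ·(29 - 20) - 11 ≡ 11. → (20, 11)
3G = (20, 11).
Next 2H:
Repeated addition: build up to 2H.
2H: tangent at (20, 11): λ = (3·20² + 28)/(2·11) ≡ 24/22. 22⁻¹ ≡ 2 (mod 43) since 22·2 = 44 ≡ 1, so λ ≡ 24·2 ≡ 5.
  x = λ² - 20 - 20 = 25 - 40 ≡ 28; y = λ·(20 - 28) - 11 ≡ 35. → (28, 35)
2H = (28, 35).
Finally 3G + 2H:
(20, 11) + (28, 35). λ = (35 - 11)/(28 - 20) ≡ 24/8 mod 43. 8⁻¹ ≡ 27 (mod 43), so λ ≡ 3.
  x = λ² - 20 - 28 = 9 - 48 ≡ 4; y = λ·(20 - 4) - 11 ≡ 37. → (4, 37)

(4, 37)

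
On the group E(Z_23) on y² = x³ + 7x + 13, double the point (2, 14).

tangent at (2, 14): λ = (3·2² + 7)/(2·14) ≡ 19/5. 5⁻¹ ≡ 14 (mod 23) since 5·14 = 70 ≡ 1, so λ ≡ 19·14 ≡ 13.
  x = λ² - 2 - 2 = 169 - 4 ≡ 4; y = λ·(2 - 4) - 14 ≡ 6. → (4, 6)

(4, 6)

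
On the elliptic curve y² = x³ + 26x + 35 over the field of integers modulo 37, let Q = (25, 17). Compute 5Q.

Double-and-add on 5 = (101)₂. Start with Q = (25, 17) for the leading 1-bit.
double: tangent at (25, 17): λ = (3·25² + 26)/(2·17) ≡ 14/34. 34⁻¹ ≡ 12 (mod 37) since 34·12 = 408 ≡ 1, so λ ≡ 14·12 ≡ 20.
  x = λ² - 25 - 25 = 400 - 50 ≡ 17; y = λ·(25 - 17) - 17 ≡ 32. → (17, 32)
double: tangent at (17, 32): λ = (3·17² + 26)/(2·32) ≡ 5/27. 27⁻¹ ≡ 11 (mod 37), so λ ≡ 5·11 ≡ 18.
  x = λ² - 17 - 17 = 324 - 34 ≡ 31; y = λ·(17 - 31) - 32 ≡ 12. → (31, 12)
add Q: (31, 12) + (25, 17). λ = (17 - 12)/(25 - 31) ≡ 5/31 mod 37. 31⁻¹ ≡ 6 (mod 37) since 31·6 = 186 ≡ 1, so λ ≡ 30.
  x = λ² - 31 - 25 = 900 - 56 ≡ 30; y = λ·(31 - 30) - 12 ≡ 18. → (30, 18)

(30, 18)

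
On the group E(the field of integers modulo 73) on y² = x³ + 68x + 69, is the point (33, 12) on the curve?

yes

y² = 12² ≡ 71; x³ + 68x + 69 = 38250 ≡ 71 (mod 73). 71 = 71.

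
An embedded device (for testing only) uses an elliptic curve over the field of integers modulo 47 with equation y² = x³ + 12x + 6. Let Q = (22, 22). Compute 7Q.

Repeated addition: build up to 7Q.
2Q: tangent at (22, 22): λ = (3·22² + 12)/(2·22) ≡ 7/44. 44⁻¹ ≡ 31 (mod 47), so λ ≡ 7·31 ≡ 29.
  x = λ² - 22 - 22 = 841 - 44 ≡ 45; y = λ·(22 - 45) - 22 ≡ 16. → (45, 16)
3Q: (45, 16) + (22, 22). λ = (22 - 16)/(22 - 45) ≡ 6/24 mod 47. 24⁻¹ ≡ 2 (mod 47), so λ ≡ 12.
  x = λ² - 45 - 22 = 144 - 67 ≡ 30; y = λ·(45 - 30) - 16 ≡ 23. → (30, 23)
4Q: (30, 23) + (22, 22). λ = (22 - 23)/(22 - 30) ≡ 46/39 mod 47. 39⁻¹ ≡ 41 (mod 47), so λ ≡ 6.
  x = λ² - 30 - 22 = 36 - 52 ≡ 31; y = λ·(30 - 31) - 23 ≡ 18. → (31, 18)
5Q: (31, 18) + (22, 22). λ = (22 - 18)/(22 - 31) ≡ 4/38 mod 47. 38⁻¹ ≡ 26 (mod 47), so λ ≡ 10.
  x = λ² - 31 - 22 = 100 - 53 ≡ 0; y = λ·(31 - 0) - 18 ≡ 10. → (0, 10)
6Q: (0, 10) + (22, 22). λ = (22 - 10)/(22 - 0) ≡ 12/22 mod 47. 22⁻¹ ≡ 15 (mod 47), so λ ≡ 39.
  x = λ² - 0 - 22 = 1521 - 22 ≡ 42; y = λ·(0 - 42) - 10 ≡ 44. → (42, 44)
7Q: (42, 44) + (22, 22). λ = (22 - 44)/(22 - 42) ≡ 25/27 mod 47. 27⁻¹ ≡ 7 (mod 47), so λ ≡ 34.
  x = λ² - 42 - 22 = 1156 - 64 ≡ 11; y = λ·(42 - 11) - 44 ≡ 23. → (11, 23)

(11, 23)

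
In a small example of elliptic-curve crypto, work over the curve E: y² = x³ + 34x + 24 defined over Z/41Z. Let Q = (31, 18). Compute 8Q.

Double-and-add on 8 = (1000)₂. Start with Q = (31, 18) for the leading 1-bit.
double: tangent at (31, 18): λ = (3·31² + 34)/(2·18) ≡ 6/36. 36⁻¹ ≡ 8 (mod 41), so λ ≡ 6·8 ≡ 7.
  x = λ² - 31 - 31 = 49 - 62 ≡ 28; y = λ·(31 - 28) - 18 ≡ 3. → (28, 3)
double: tangent at (28, 3): λ = (3·28² + 34)/(2·3) ≡ 8/6. 6⁻¹ ≡ 7 (mod 41), so λ ≡ 8·7 ≡ 15.
  x = λ² - 28 - 28 = 225 - 56 ≡ 5; y = λ·(28 - 5) - 3 ≡ 14. → (5, 14)
double: tangent at (5, 14): λ = (3·5² + 34)/(2·14) ≡ 27/28. 28⁻¹ ≡ 22 (mod 41), so λ ≡ 27·22 ≡ 20.
  x = λ² - 5 - 5 = 400 - 10 ≡ 21; y = λ·(5 - 21) - 14 ≡ 35. → (21, 35)

(21, 35)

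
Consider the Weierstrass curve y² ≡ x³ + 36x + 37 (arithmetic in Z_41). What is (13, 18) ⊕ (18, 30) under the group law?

(1, 19)

(13, 18) + (18, 30). λ = (30 - 18)/(18 - 13) ≡ 12/5 mod 41. 5⁻¹ ≡ 33 (mod 41) since 5·33 = 165 ≡ 1, so λ ≡ 27.
  x = λ² - 13 - 18 = 729 - 31 ≡ 1; y = λ·(13 - 1) - 18 ≡ 19. → (1, 19)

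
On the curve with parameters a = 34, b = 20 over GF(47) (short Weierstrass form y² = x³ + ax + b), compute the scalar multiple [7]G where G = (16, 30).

(15, 2)

Repeated addition: build up to 7G.
2G: tangent at (16, 30): λ = (3·16² + 34)/(2·30) ≡ 3/13. 13⁻¹ ≡ 29 (mod 47), so λ ≡ 3·29 ≡ 40.
  x = λ² - 16 - 16 = 1600 - 32 ≡ 17; y = λ·(16 - 17) - 30 ≡ 24. → (17, 24)
3G: (17, 24) + (16, 30). λ = (30 - 24)/(16 - 17) ≡ 6/46 mod 47. 46⁻¹ ≡ 46 (mod 47) since 46·46 = 2116 ≡ 1, so λ ≡ 41.
  x = λ² - 17 - 16 = 1681 - 33 ≡ 3; y = λ·(17 - 3) - 24 ≡ 33. → (3, 33)
4G: (3, 33) + (16, 30). λ = (30 - 33)/(16 - 3) ≡ 44/13 mod 47. 13⁻¹ ≡ 29 (mod 47) since 13·29 = 377 ≡ 1, so λ ≡ 7.
  x = λ² - 3 - 16 = 49 - 19 ≡ 30; y = λ·(3 - 30) - 33 ≡ 13. → (30, 13)
5G: (30, 13) + (16, 30). λ = (30 - 13)/(16 - 30) ≡ 17/33 mod 47. 33⁻¹ ≡ 10 (mod 47) since 33·10 = 330 ≡ 1, so λ ≡ 29.
  x = λ² - 30 - 16 = 841 - 46 ≡ 43; y = λ·(30 - 43) - 13 ≡ 33. → (43, 33)
6G: (43, 33) + (16, 30). λ = (30 - 33)/(16 - 43) ≡ 44/20 mod 47. 20⁻¹ ≡ 40 (mod 47), so λ ≡ 21.
  x = λ² - 43 - 16 = 441 - 59 ≡ 6; y = λ·(43 - 6) - 33 ≡ 39. → (6, 39)
7G: (6, 39) + (16, 30). λ = (30 - 39)/(16 - 6) ≡ 38/10 mod 47. 10⁻¹ ≡ 33 (mod 47) since 10·33 = 330 ≡ 1, so λ ≡ 32.
  x = λ² - 6 - 16 = 1024 - 22 ≡ 15; y = λ·(6 - 15) - 39 ≡ 2. → (15, 2)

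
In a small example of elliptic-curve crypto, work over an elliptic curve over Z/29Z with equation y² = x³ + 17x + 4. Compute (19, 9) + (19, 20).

The two points share x = 19 and their y-coordinates satisfy 9 + 20 ≡ 0 (mod 29), so they are inverses. Their sum is O.

O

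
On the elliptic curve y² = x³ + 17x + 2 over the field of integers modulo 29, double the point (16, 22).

(13, 19)

tangent at (16, 22): λ = (3·16² + 17)/(2·22) ≡ 2/15. 15⁻¹ ≡ 2 (mod 29), so λ ≡ 2·2 ≡ 4.
  x = λ² - 16 - 16 = 16 - 32 ≡ 13; y = λ·(16 - 13) - 22 ≡ 19. → (13, 19)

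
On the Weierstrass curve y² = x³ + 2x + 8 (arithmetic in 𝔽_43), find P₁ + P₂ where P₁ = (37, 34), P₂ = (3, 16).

(37, 34) + (3, 16). λ = (16 - 34)/(3 - 37) ≡ 25/9 mod 43. 9⁻¹ ≡ 24 (mod 43) since 9·24 = 216 ≡ 1, so λ ≡ 41.
  x = λ² - 37 - 3 = 1681 - 40 ≡ 7; y = λ·(37 - 7) - 34 ≡ 35. → (7, 35)

(7, 35)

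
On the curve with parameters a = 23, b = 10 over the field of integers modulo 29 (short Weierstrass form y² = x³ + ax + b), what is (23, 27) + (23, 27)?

tangent at (23, 27): λ = (3·23² + 23)/(2·27) ≡ 15/25. 25⁻¹ ≡ 7 (mod 29), so λ ≡ 15·7 ≡ 18.
  x = λ² - 23 - 23 = 324 - 46 ≡ 17; y = λ·(23 - 17) - 27 ≡ 23. → (17, 23)

(17, 23)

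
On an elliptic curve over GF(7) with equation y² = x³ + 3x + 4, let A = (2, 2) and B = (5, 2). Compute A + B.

(2, 2) + (5, 2). λ = (2 - 2)/(5 - 2) ≡ 0/3 mod 7. 3⁻¹ ≡ 5 (mod 7) since 3·5 = 15 ≡ 1, so λ ≡ 0.
  x = λ² - 2 - 5 = 0 - 7 ≡ 0; y = λ·(2 - 0) - 2 ≡ 5. → (0, 5)

(0, 5)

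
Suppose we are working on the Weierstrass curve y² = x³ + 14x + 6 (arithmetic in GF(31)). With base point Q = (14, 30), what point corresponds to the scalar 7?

(18, 13)

Repeated addition: build up to 7Q.
2Q: tangent at (14, 30): λ = (3·14² + 14)/(2·30) ≡ 13/29. 29⁻¹ ≡ 15 (mod 31) since 29·15 = 435 ≡ 1, so λ ≡ 13·15 ≡ 9.
  x = λ² - 14 - 14 = 81 - 28 ≡ 22; y = λ·(14 - 22) - 30 ≡ 22. → (22, 22)
3Q: (22, 22) + (14, 30). λ = (30 - 22)/(14 - 22) ≡ 8/23 mod 31. 23⁻¹ ≡ 27 (mod 31) since 23·27 = 621 ≡ 1, so λ ≡ 30.
  x = λ² - 22 - 14 = 900 - 36 ≡ 27; y = λ·(22 - 27) - 22 ≡ 14. → (27, 14)
4Q: (27, 14) + (14, 30). λ = (30 - 14)/(14 - 27) ≡ 16/18 mod 31. 18⁻¹ ≡ 19 (mod 31) since 18·19 = 342 ≡ 1, so λ ≡ 25.
  x = λ² - 27 - 14 = 625 - 41 ≡ 26; y = λ·(27 - 26) - 14 ≡ 11. → (26, 11)
5Q: (26, 11) + (14, 30). λ = (30 - 11)/(14 - 26) ≡ 19/19 mod 31. 19⁻¹ ≡ 18 (mod 31) since 19·18 = 342 ≡ 1, so λ ≡ 1.
  x = λ² - 26 - 14 = 1 - 40 ≡ 23; y = λ·(26 - 23) - 11 ≡ 23. → (23, 23)
6Q: (23, 23) + (14, 30). λ = (30 - 23)/(14 - 23) ≡ 7/22 mod 31. 22⁻¹ ≡ 24 (mod 31) since 22·24 = 528 ≡ 1, so λ ≡ 13.
  x = λ² - 23 - 14 = 169 - 37 ≡ 8; y = λ·(23 - 8) - 23 ≡ 17. → (8, 17)
7Q: (8, 17) + (14, 30). λ = (30 - 17)/(14 - 8) ≡ 13/6 mod 31. 6⁻¹ ≡ 26 (mod 31), so λ ≡ 28.
  x = λ² - 8 - 14 = 784 - 22 ≡ 18; y = λ·(8 - 18) - 17 ≡ 13. → (18, 13)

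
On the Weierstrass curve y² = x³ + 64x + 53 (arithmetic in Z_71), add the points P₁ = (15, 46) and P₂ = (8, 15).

(14, 70)

(15, 46) + (8, 15). λ = (15 - 46)/(8 - 15) ≡ 40/64 mod 71. 64⁻¹ ≡ 10 (mod 71), so λ ≡ 45.
  x = λ² - 15 - 8 = 2025 - 23 ≡ 14; y = λ·(15 - 14) - 46 ≡ 70. → (14, 70)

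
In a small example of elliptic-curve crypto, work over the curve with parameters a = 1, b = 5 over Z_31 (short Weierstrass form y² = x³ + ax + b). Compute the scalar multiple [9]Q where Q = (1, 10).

(3, 2)

Double-and-add on 9 = (1001)₂. Start with Q = (1, 10) for the leading 1-bit.
double: tangent at (1, 10): λ = (3·1² + 1)/(2·10) ≡ 4/20. 20⁻¹ ≡ 14 (mod 31), so λ ≡ 4·14 ≡ 25.
  x = λ² - 1 - 1 = 625 - 2 ≡ 3; y = λ·(1 - 3) - 10 ≡ 2. → (3, 2)
double: tangent at (3, 2): λ = (3·3² + 1)/(2·2) ≡ 28/4. 4⁻¹ ≡ 8 (mod 31), so λ ≡ 28·8 ≡ 7.
  x = λ² - 3 - 3 = 49 - 6 ≡ 12; y = λ·(3 - 12) - 2 ≡ 28. → (12, 28)
double: tangent at (12, 28): λ = (3·12² + 1)/(2·28) ≡ 30/25. 25⁻¹ ≡ 5 (mod 31) since 25·5 = 125 ≡ 1, so λ ≡ 30·5 ≡ 26.
  x = λ² - 12 - 12 = 676 - 24 ≡ 1; y = λ·(12 - 1) - 28 ≡ 10. → (1, 10)
add Q: tangent at (1, 10): λ = (3·1² + 1)/(2·10) ≡ 4/20. 20⁻¹ ≡ 14 (mod 31), so λ ≡ 4·14 ≡ 25.
  x = λ² - 1 - 1 = 625 - 2 ≡ 3; y = λ·(1 - 3) - 10 ≡ 2. → (3, 2)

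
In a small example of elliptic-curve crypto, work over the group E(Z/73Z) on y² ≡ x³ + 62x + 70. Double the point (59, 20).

tangent at (59, 20): λ = (3·59² + 62)/(2·20) ≡ 66/40. 40⁻¹ ≡ 42 (mod 73), so λ ≡ 66·42 ≡ 71.
  x = λ² - 59 - 59 = 5041 - 118 ≡ 32; y = λ·(59 - 32) - 20 ≡ 72. → (32, 72)

(32, 72)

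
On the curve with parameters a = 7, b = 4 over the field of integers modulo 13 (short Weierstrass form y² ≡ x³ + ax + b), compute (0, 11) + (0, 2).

The two points share x = 0 and their y-coordinates satisfy 11 + 2 ≡ 0 (mod 13), so they are inverses. Their sum is the point at infinity.

O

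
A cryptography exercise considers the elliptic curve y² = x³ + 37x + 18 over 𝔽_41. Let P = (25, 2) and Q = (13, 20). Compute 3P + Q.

(7, 28)

First 3P:
Repeated addition: build up to 3P.
2P: tangent at (25, 2): λ = (3·25² + 37)/(2·2) ≡ 26/4. 4⁻¹ ≡ 31 (mod 41) since 4·31 = 124 ≡ 1, so λ ≡ 26·31 ≡ 27.
  x = λ² - 25 - 25 = 729 - 50 ≡ 23; y = λ·(25 - 23) - 2 ≡ 11. → (23, 11)
3P: (23, 11) + (25, 2). λ = (2 - 11)/(25 - 23) ≡ 32/2 mod 41. 2⁻¹ ≡ 21 (mod 41) since 2·21 = 42 ≡ 1, so λ ≡ 16.
  x = λ² - 23 - 25 = 256 - 48 ≡ 3; y = λ·(23 - 3) - 11 ≡ 22. → (3, 22)
3P = (3, 22).
Finally 3P + Q:
(3, 22) + (13, 20). λ = (20 - 22)/(13 - 3) ≡ 39/10 mod 41. 10⁻¹ ≡ 37 (mod 41), so λ ≡ 8.
  x = λ² - 3 - 13 = 64 - 16 ≡ 7; y = λ·(3 - 7) - 22 ≡ 28. → (7, 28)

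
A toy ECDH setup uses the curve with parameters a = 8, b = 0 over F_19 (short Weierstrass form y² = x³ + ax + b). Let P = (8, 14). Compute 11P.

Repeated addition: build up to 11P.
2P: tangent at (8, 14): λ = (3·8² + 8)/(2·14) ≡ 10/9. 9⁻¹ ≡ 17 (mod 19) since 9·17 = 153 ≡ 1, so λ ≡ 10·17 ≡ 18.
  x = λ² - 8 - 8 = 324 - 16 ≡ 4; y = λ·(8 - 4) - 14 ≡ 1. → (4, 1)
3P: (4, 1) + (8, 14). λ = (14 - 1)/(8 - 4) ≡ 13/4 mod 19. 4⁻¹ ≡ 5 (mod 19), so λ ≡ 8.
  x = λ² - 4 - 8 = 64 - 12 ≡ 14; y = λ·(4 - 14) - 1 ≡ 14. → (14, 14)
4P: (14, 14) + (8, 14). λ = (14 - 14)/(8 - 14) ≡ 0/13 mod 19. 13⁻¹ ≡ 3 (mod 19) since 13·3 = 39 ≡ 1, so λ ≡ 0.
  x = λ² - 14 - 8 = 0 - 22 ≡ 16; y = λ·(14 - 16) - 14 ≡ 5. → (16, 5)
5P: (16, 5) + (8, 14). λ = (14 - 5)/(8 - 16) ≡ 9/11 mod 19. 11⁻¹ ≡ 7 (mod 19) since 11·7 = 77 ≡ 1, so λ ≡ 6.
  x = λ² - 16 - 8 = 36 - 24 ≡ 12; y = λ·(16 - 12) - 5 ≡ 0. → (12, 0)
6P: (12, 0) + (8, 14). λ = (14 - 0)/(8 - 12) ≡ 14/15 mod 19. 15⁻¹ ≡ 14 (mod 19), so λ ≡ 6.
  x = λ² - 12 - 8 = 36 - 20 ≡ 16; y = λ·(12 - 16) - 0 ≡ 14. → (16, 14)
7P: (16, 14) + (8, 14). λ = (14 - 14)/(8 - 16) ≡ 0/11 mod 19. 11⁻¹ ≡ 7 (mod 19), so λ ≡ 0.
  x = λ² - 16 - 8 = 0 - 24 ≡ 14; y = λ·(16 - 14) - 14 ≡ 5. → (14, 5)
8P: (14, 5) + (8, 14). λ = (14 - 5)/(8 - 14) ≡ 9/13 mod 19. 13⁻¹ ≡ 3 (mod 19), so λ ≡ 8.
  x = λ² - 14 - 8 = 64 - 22 ≡ 4; y = λ·(14 - 4) - 5 ≡ 18. → (4, 18)
9P: (4, 18) + (8, 14). λ = (14 - 18)/(8 - 4) ≡ 15/4 mod 19. 4⁻¹ ≡ 5 (mod 19), so λ ≡ 18.
  x = λ² - 4 - 8 = 324 - 12 ≡ 8; y = λ·(4 - 8) - 18 ≡ 5. → (8, 5)
10P: (8, 5) + (8, 14): same x and y₁ ≡ -y₂, so the sum is the point at infinity.
11P: the point at infinity + (8, 14) = (8, 14) (identity).

(8, 14)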